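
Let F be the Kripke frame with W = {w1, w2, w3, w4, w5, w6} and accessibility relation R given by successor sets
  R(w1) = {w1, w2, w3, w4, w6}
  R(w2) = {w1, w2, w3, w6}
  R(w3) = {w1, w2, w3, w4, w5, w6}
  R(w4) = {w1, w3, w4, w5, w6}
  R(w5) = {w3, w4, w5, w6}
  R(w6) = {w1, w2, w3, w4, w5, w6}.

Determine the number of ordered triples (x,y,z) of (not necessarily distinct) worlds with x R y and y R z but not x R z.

Enumerating: (w1,w3,w5), (w1,w4,w5), (w1,w6,w5), (w2,w1,w4), (w2,w3,w4), (w2,w3,w5), (w2,w6,w4), (w2,w6,w5), (w4,w1,w2), (w4,w3,w2), (w4,w6,w2), (w5,w3,w1), (w5,w3,w2), (w5,w4,w1), (w5,w6,w1), (w5,w6,w2).

16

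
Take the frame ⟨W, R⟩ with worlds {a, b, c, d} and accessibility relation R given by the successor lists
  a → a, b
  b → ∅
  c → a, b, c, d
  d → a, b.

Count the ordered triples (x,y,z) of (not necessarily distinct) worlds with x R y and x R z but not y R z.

Enumerating: (a,b,a), (a,b,b), (c,a,c), (c,a,d), (c,b,a), (c,b,b), (c,b,c), (c,b,d), (c,d,c), (c,d,d), (d,b,a), (d,b,b).

12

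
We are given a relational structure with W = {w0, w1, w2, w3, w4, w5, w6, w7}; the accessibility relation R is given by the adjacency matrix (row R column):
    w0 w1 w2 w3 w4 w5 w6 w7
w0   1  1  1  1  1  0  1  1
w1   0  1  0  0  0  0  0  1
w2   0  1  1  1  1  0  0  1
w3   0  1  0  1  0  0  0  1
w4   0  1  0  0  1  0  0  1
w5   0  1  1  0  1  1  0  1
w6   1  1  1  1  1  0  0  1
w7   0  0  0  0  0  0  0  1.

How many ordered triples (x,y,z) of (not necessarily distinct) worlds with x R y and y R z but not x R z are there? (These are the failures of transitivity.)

Enumerating: (w5,w2,w3), (w6,w0,w6).

2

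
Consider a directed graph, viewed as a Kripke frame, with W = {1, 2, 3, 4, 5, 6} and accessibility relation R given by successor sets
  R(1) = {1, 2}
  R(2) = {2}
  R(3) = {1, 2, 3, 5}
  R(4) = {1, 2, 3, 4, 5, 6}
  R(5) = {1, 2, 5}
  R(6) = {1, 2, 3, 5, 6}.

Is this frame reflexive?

Reflexive: yes — every world is R-related to itself.

Yes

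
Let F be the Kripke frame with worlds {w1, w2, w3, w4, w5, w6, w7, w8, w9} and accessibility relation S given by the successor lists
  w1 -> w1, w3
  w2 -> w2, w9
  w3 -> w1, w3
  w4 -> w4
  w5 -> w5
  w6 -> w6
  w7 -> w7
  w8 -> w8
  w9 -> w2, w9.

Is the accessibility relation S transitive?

Yes

Transitive: yes — every two-step S-path is closed by a direct edge.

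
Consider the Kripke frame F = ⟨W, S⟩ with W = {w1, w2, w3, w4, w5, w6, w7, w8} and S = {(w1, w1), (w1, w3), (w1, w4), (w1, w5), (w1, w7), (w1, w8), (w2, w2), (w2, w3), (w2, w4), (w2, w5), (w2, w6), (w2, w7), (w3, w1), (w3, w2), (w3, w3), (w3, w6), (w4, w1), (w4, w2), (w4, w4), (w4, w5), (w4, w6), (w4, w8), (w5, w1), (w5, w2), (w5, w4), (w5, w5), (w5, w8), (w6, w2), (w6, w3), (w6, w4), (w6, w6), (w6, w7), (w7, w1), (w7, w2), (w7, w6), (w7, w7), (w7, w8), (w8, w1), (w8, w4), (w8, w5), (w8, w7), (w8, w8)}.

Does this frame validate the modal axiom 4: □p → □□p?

The schema 4 characterises exactly the transitive frames.
Transitive: no — w1 S w3 and w3 S w2, but not w1 S w2.

No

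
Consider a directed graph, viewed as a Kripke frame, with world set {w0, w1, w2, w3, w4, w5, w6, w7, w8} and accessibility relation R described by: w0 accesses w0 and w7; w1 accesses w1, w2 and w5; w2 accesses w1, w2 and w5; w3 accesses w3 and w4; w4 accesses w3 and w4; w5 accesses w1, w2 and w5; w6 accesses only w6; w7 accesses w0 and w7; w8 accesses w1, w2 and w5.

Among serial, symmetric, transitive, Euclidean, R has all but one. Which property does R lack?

symmetric

Serial: yes — every world has a successor (e.g. w0 R w0).
Symmetric: no — w8 R w1 but not w1 R w8.
Transitive: yes — every two-step R-path is closed by a direct edge.
Euclidean: yes — any two successors of a common world are R-related.
Only symmetric fails.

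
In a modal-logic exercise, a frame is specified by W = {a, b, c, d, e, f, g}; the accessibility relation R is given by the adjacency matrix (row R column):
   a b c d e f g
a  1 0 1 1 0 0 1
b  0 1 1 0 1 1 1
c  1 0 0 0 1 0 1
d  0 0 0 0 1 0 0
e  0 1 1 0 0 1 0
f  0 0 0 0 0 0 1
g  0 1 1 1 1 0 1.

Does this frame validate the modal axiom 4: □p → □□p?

No

By correspondence theory, 4 is valid on a frame iff R is transitive.
Transitive: no — a R c and c R e, but not a R e.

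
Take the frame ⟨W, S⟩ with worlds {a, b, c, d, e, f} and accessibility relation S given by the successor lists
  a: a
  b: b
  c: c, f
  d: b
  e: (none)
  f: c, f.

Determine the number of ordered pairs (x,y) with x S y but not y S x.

1

Enumerating: (d,b).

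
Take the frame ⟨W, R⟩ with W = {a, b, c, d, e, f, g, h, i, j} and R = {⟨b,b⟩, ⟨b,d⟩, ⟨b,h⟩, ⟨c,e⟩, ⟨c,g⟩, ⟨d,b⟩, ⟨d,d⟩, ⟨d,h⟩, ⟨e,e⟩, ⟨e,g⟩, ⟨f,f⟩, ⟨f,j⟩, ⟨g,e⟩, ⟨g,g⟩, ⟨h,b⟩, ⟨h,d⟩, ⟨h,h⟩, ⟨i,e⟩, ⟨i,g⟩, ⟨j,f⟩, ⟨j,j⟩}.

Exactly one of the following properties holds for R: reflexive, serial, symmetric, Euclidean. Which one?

Reflexive: no — a is not related to itself.
Serial: no — a has no R-successor.
Symmetric: no — c R e but not e R c.
Euclidean: yes — any two successors of a common world are R-related.
Only Euclidean holds.

Euclidean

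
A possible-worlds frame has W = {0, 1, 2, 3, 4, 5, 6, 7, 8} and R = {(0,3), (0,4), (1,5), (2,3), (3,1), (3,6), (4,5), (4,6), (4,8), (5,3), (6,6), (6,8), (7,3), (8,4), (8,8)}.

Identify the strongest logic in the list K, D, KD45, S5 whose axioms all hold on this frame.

D

Serial (axiom D): yes — every world has a successor (e.g. 0 R 3).
Euclidean (axiom 5): no — 0 R 3 and 0 R 4, but not 3 R 4.
Transitive (axiom 4): no — 0 R 3 and 3 R 1, but not 0 R 1.
Reflexive (axiom T): no — 0 is not related to itself.
So F validates K, D; KD45 would additionally require R to be Euclidean and transitive. The strongest is D.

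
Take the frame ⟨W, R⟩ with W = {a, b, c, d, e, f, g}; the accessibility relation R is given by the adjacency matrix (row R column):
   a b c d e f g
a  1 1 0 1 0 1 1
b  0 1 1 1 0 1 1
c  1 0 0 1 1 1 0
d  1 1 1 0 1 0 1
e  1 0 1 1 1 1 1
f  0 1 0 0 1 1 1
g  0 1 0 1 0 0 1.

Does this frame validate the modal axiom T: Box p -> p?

The schema T characterises exactly the reflexive frames.
Reflexive: no — c is not related to itself.

No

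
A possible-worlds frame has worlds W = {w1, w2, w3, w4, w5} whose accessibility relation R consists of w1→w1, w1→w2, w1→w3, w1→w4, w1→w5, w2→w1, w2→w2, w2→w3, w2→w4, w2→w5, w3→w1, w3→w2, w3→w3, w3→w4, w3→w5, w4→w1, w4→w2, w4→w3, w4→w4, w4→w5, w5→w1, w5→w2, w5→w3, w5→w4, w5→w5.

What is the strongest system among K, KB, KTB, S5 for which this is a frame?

Symmetric (axiom B): yes — every pair in R has its reverse in R.
Reflexive (axiom T): yes — every world is R-related to itself.
Euclidean (axiom 5): yes — any two successors of a common world are R-related.
So F validates K, KB, KTB, S5. The strongest is S5.

S5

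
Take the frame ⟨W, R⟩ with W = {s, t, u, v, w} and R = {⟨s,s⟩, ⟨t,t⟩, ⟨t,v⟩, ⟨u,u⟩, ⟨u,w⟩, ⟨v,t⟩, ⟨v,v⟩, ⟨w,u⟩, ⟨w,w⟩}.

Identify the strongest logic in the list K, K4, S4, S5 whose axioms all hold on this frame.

Transitive (axiom 4): yes — every two-step R-path is closed by a direct edge.
Reflexive (axiom T): yes — every world is R-related to itself.
Euclidean (axiom 5): yes — any two successors of a common world are R-related.
So F validates K, K4, S4, S5. The strongest is S5.

S5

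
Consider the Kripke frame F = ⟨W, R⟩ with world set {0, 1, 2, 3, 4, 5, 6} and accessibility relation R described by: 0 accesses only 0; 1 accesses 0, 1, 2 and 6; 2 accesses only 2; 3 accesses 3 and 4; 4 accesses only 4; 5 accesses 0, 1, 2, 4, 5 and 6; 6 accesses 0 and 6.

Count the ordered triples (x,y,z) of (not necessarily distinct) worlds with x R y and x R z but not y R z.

Enumerating: (1,0,1), (1,0,2), (1,0,6), (1,2,0), (1,2,1), (1,2,6), (1,6,1), (1,6,2), (3,4,3), (5,0,1), (5,0,2), (5,0,4), … and 19 more.
Total: 31.

31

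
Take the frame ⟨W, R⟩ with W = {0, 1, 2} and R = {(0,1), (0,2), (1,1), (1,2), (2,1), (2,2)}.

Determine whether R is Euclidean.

Yes

Euclidean: yes — any two successors of a common world are R-related.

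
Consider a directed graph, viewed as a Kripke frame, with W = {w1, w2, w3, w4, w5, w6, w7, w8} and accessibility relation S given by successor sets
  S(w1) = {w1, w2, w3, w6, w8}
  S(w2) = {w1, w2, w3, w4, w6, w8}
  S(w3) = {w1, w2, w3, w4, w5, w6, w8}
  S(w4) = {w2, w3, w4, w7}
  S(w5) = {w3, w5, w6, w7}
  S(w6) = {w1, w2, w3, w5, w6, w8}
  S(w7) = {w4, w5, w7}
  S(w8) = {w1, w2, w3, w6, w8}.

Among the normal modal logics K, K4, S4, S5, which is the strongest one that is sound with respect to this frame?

K

Transitive (axiom 4): no — w1 S w2 and w2 S w4, but not w1 S w4.
Reflexive (axiom T): yes — every world is S-related to itself.
Euclidean (axiom 5): no — w2 S w1 and w2 S w4, but not w1 S w4.
So F validates K; K4 would additionally require S to be transitive. The strongest is K.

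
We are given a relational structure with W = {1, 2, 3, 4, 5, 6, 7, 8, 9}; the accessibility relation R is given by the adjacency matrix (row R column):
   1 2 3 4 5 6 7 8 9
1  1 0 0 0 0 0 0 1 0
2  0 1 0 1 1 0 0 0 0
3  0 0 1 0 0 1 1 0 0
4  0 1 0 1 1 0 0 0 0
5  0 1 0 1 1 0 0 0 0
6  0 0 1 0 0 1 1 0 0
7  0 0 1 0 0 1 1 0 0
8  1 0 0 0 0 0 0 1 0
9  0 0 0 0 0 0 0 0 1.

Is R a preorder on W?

Reflexive: yes — every world is R-related to itself.
Transitive: yes — every two-step R-path is closed by a direct edge.
So R is a preorder.

Yes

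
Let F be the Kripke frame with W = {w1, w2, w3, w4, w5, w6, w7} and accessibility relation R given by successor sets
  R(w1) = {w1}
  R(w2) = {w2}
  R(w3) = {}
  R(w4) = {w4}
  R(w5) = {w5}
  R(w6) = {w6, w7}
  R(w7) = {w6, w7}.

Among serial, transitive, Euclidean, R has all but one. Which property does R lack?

Serial: no — w3 has no R-successor.
Transitive: yes — every two-step R-path is closed by a direct edge.
Euclidean: yes — any two successors of a common world are R-related.
Only serial fails.

serial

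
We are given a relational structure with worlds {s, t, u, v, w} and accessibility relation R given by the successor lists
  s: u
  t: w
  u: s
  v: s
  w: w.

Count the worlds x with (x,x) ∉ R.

Enumerating: s, t, u, v.

4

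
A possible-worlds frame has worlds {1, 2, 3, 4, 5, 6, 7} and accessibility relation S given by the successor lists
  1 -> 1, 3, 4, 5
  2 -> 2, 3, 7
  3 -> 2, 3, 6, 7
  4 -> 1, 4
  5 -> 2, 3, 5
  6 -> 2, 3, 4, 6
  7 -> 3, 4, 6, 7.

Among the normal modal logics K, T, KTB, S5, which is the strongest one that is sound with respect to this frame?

Reflexive (axiom T): yes — every world is S-related to itself.
Symmetric (axiom B): no — 1 S 3 but not 3 S 1.
Euclidean (axiom 5): no — 1 S 3 and 1 S 4, but not 3 S 4.
So F validates K, T; KTB would additionally require S to be symmetric. The strongest is T.

T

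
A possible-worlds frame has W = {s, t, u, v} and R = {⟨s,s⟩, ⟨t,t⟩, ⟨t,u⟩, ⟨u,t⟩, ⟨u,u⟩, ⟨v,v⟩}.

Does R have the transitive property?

Transitive: yes — every two-step R-path is closed by a direct edge.

Yes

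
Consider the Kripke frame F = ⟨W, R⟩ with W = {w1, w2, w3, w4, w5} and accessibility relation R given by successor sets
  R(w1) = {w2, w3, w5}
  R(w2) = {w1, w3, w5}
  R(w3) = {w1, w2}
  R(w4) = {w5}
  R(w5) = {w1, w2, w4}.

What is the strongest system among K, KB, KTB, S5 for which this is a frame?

KB

Symmetric (axiom B): yes — every pair in R has its reverse in R.
Reflexive (axiom T): no — w1 is not related to itself.
Euclidean (axiom 5): no — w1 R w3 and w1 R w5, but not w3 R w5.
So F validates K, KB; KTB would additionally require R to be reflexive. The strongest is KB.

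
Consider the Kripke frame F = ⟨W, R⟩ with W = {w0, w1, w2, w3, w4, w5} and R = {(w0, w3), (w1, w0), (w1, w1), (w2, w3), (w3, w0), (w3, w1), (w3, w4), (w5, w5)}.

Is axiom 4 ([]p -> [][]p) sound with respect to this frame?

No

Axiom 4 corresponds to the accessibility relation being transitive.
Transitive: no — w0 R w3 and w3 R w1, but not w0 R w1.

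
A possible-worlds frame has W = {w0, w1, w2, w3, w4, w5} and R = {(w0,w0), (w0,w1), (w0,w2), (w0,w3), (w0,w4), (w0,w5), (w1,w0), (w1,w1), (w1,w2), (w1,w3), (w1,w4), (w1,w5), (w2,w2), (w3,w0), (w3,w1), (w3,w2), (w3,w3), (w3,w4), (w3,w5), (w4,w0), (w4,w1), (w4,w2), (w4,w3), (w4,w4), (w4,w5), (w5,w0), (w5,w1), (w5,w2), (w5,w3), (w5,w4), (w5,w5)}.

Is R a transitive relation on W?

Yes

Transitive: yes — every two-step R-path is closed by a direct edge.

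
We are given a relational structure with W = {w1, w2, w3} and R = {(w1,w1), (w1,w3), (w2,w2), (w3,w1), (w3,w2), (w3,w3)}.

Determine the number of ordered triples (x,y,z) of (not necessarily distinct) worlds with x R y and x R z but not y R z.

Enumerating: (w3,w1,w2), (w3,w2,w1), (w3,w2,w3).

3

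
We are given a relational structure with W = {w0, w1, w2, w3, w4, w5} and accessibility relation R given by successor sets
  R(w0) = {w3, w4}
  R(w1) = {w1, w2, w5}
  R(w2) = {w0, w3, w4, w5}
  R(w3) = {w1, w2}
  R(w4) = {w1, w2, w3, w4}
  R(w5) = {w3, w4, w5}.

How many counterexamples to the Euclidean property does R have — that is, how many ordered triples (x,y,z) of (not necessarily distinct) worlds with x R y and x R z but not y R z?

Enumerating: (w0,w3,w3), (w0,w3,w4), (w1,w2,w1), (w1,w2,w2), (w1,w5,w1), (w1,w5,w2), (w2,w0,w0), (w2,w0,w5), (w2,w3,w0), (w2,w3,w3), (w2,w3,w4), (w2,w3,w5), … and 15 more.
Total: 27.

27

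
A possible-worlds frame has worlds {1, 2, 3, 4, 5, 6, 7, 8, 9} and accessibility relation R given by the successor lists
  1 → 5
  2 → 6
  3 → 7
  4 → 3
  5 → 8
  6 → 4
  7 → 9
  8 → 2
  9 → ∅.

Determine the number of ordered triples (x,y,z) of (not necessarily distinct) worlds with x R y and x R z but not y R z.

8

Enumerating: (1,5,5), (2,6,6), (3,7,7), (4,3,3), (5,8,8), (6,4,4), (7,9,9), (8,2,2).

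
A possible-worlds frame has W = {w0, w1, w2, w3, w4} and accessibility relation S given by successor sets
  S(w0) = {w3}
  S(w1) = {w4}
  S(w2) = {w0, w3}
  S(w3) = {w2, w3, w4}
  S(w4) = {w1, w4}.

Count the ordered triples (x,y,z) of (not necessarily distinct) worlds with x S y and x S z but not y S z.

Enumerating: (w2,w0,w0), (w2,w3,w0), (w3,w2,w2), (w3,w2,w4), (w3,w4,w2), (w3,w4,w3), (w4,w1,w1).

7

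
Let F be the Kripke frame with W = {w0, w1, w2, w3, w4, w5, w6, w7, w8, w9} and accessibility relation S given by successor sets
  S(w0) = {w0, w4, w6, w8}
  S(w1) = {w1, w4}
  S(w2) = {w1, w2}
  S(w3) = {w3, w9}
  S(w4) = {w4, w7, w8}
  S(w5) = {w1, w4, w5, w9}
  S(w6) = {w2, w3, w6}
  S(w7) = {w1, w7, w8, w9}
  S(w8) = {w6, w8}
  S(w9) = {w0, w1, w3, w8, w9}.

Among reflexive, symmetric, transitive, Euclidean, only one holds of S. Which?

reflexive

Reflexive: yes — every world is S-related to itself.
Symmetric: no — w0 S w4 but not w4 S w0.
Transitive: no — w0 S w4 and w4 S w7, but not w0 S w7.
Euclidean: no — w0 S w4 and w0 S w6, but not w4 S w6.
Only reflexive holds.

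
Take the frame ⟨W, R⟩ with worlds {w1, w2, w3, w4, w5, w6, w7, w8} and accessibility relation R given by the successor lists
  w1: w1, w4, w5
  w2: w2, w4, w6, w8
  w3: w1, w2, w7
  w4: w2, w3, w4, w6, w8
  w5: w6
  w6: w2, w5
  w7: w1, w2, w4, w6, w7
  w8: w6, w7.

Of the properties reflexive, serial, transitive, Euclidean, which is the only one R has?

Reflexive: no — w3 is not related to itself.
Serial: yes — every world has a successor (e.g. w1 R w1).
Transitive: no — w1 R w4 and w4 R w2, but not w1 R w2.
Euclidean: no — w1 R w4 and w1 R w5, but not w4 R w5.
Only serial holds.

serial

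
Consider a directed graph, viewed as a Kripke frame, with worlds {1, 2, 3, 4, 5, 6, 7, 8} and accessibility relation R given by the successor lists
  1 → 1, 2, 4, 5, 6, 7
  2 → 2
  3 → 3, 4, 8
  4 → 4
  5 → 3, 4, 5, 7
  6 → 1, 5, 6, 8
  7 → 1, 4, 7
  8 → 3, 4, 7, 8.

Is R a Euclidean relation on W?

No

Euclidean: no — 1 R 2 and 1 R 4, but not 2 R 4.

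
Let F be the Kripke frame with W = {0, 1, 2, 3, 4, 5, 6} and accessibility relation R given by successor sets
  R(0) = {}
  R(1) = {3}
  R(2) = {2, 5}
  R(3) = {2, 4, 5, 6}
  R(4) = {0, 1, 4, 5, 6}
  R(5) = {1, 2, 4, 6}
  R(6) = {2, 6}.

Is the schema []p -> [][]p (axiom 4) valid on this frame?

The schema 4 characterises exactly the transitive frames.
Transitive: no — 1 R 3 and 3 R 2, but not 1 R 2.

No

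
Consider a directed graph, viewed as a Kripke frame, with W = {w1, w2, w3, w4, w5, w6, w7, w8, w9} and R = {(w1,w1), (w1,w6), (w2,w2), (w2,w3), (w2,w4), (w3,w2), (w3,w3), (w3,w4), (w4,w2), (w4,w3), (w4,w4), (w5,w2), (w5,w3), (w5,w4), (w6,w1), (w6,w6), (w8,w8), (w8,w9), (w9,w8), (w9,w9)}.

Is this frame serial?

No

Serial: no — w7 has no R-successor.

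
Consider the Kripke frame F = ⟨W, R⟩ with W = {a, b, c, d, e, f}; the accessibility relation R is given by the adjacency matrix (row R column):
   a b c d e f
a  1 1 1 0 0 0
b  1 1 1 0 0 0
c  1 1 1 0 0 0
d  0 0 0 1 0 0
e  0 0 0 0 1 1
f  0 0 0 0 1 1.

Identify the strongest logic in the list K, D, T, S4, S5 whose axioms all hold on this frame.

S5

Serial (axiom D): yes — every world has a successor (e.g. a R a).
Reflexive (axiom T): yes — every world is R-related to itself.
Transitive (axiom 4): yes — every two-step R-path is closed by a direct edge.
Euclidean (axiom 5): yes — any two successors of a common world are R-related.
So F validates K, D, T, S4, S5. The strongest is S5.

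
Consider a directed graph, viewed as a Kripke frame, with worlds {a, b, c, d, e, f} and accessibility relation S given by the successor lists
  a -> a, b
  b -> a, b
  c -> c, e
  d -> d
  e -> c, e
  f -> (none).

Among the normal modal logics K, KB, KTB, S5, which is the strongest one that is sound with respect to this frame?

Symmetric (axiom B): yes — every pair in S has its reverse in S.
Reflexive (axiom T): no — f is not related to itself.
Euclidean (axiom 5): yes — any two successors of a common world are S-related.
So F validates K, KB; KTB would additionally require S to be reflexive. The strongest is KB.

KB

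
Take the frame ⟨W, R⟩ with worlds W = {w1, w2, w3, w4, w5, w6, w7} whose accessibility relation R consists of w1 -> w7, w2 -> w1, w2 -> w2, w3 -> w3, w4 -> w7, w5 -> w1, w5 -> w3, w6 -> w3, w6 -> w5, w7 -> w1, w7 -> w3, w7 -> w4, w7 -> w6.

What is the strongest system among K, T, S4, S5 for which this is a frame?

Reflexive (axiom T): no — w1 is not related to itself.
Transitive (axiom 4): no — w1 R w7 and w7 R w3, but not w1 R w3.
Euclidean (axiom 5): no — w5 R w1 and w5 R w3, but not w1 R w3.
So F validates K; T would additionally require R to be reflexive. The strongest is K.

K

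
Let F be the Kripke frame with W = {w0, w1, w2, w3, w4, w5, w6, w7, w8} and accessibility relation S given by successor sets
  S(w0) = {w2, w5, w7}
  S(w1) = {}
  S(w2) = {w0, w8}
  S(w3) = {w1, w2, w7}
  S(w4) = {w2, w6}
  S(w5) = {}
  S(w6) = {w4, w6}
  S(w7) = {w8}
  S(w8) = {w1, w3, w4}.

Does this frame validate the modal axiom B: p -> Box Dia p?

The schema B characterises exactly the symmetric frames.
Symmetric: no — w0 S w5 but not w5 S w0.

No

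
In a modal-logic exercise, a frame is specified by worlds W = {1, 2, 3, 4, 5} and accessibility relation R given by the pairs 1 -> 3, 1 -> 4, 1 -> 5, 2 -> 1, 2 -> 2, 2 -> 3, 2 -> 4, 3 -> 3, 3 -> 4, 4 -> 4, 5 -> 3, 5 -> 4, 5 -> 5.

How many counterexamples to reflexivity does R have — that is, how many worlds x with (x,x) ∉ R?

Enumerating: 1.

1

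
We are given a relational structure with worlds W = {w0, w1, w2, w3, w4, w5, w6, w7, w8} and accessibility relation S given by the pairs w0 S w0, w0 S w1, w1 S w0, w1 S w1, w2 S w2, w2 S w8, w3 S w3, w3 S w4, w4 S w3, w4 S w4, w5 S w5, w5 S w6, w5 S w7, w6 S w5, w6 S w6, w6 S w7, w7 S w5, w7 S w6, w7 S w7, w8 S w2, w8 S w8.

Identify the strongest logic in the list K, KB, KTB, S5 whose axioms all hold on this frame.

S5

Symmetric (axiom B): yes — every pair in S has its reverse in S.
Reflexive (axiom T): yes — every world is S-related to itself.
Euclidean (axiom 5): yes — any two successors of a common world are S-related.
So F validates K, KB, KTB, S5. The strongest is S5.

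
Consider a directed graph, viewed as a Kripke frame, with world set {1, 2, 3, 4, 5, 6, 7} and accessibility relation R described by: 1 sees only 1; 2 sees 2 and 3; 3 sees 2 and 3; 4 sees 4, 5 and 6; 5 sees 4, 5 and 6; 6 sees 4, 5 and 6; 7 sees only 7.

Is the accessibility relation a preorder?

Yes

Reflexive: yes — every world is R-related to itself.
Transitive: yes — every two-step R-path is closed by a direct edge.
So R is a preorder.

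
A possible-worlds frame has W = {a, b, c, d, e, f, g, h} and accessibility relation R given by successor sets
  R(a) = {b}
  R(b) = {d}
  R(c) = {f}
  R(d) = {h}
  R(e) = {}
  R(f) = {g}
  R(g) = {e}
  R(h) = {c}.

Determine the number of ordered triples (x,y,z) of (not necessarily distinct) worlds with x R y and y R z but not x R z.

6

Enumerating: (a,b,d), (b,d,h), (c,f,g), (d,h,c), (f,g,e), (h,c,f).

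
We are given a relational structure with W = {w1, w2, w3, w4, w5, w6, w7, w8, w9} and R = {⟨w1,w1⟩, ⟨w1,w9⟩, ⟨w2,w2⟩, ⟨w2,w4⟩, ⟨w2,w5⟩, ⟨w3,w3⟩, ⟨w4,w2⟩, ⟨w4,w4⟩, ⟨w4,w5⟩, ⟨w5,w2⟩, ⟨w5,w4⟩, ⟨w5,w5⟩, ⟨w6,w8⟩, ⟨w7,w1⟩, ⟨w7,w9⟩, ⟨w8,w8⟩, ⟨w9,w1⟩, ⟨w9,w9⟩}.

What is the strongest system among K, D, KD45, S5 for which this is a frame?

Serial (axiom D): yes — every world has a successor (e.g. w1 R w1).
Euclidean (axiom 5): yes — any two successors of a common world are R-related.
Transitive (axiom 4): yes — every two-step R-path is closed by a direct edge.
Reflexive (axiom T): no — w6 is not related to itself.
So F validates K, D, KD45; S5 would additionally require R to be reflexive. The strongest is KD45.

KD45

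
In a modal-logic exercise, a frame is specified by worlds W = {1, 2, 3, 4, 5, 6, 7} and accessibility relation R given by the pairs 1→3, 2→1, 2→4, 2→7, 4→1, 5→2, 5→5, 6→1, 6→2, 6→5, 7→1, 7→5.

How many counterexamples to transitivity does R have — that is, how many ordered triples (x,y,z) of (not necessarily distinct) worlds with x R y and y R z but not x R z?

Enumerating: (2,1,3), (2,7,5), (4,1,3), (5,2,1), (5,2,4), (5,2,7), (6,1,3), (6,2,4), (6,2,7), (7,1,3), (7,5,2).

11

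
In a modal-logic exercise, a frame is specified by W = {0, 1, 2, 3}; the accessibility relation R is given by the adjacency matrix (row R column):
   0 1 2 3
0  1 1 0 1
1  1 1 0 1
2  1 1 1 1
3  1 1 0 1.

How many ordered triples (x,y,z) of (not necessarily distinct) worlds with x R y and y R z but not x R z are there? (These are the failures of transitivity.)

R is transitive; there are no such tuples.

0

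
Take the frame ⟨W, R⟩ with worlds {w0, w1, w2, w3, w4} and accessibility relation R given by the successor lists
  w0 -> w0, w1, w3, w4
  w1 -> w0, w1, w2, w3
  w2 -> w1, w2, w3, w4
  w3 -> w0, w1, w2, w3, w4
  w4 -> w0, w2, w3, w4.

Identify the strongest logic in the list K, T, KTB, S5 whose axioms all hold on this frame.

Reflexive (axiom T): yes — every world is R-related to itself.
Symmetric (axiom B): yes — every pair in R has its reverse in R.
Euclidean (axiom 5): no — w0 R w1 and w0 R w4, but not w1 R w4.
So F validates K, T, KTB; S5 would additionally require R to be Euclidean. The strongest is KTB.

KTB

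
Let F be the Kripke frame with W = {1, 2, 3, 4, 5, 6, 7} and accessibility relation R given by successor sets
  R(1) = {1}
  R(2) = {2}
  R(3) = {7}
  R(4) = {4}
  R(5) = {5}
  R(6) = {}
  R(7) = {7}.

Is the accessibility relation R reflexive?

Reflexive: no — 3 is not related to itself.

No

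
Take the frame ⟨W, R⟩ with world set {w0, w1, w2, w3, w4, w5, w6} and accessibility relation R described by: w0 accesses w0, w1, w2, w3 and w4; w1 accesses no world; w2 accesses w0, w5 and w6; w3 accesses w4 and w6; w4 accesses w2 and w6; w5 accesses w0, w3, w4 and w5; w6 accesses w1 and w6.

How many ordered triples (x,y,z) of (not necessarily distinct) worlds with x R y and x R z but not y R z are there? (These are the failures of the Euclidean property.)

Enumerating: (w0,w1,w0), (w0,w1,w1), (w0,w1,w2), (w0,w1,w3), (w0,w1,w4), (w0,w2,w1), (w0,w2,w2), (w0,w2,w3), (w0,w2,w4), (w0,w3,w0), (w0,w3,w1), (w0,w3,w2), … and 24 more.
Total: 36.

36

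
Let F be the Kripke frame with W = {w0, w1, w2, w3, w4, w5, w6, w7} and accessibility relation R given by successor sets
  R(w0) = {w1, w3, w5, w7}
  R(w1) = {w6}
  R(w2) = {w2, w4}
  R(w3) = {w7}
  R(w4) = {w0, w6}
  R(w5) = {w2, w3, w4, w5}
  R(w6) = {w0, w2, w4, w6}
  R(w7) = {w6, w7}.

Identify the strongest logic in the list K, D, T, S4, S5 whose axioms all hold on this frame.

D

Serial (axiom D): yes — every world has a successor (e.g. w0 R w1).
Reflexive (axiom T): no — w0 is not related to itself.
Transitive (axiom 4): no — w0 R w1 and w1 R w6, but not w0 R w6.
Euclidean (axiom 5): no — w0 R w1 and w0 R w3, but not w1 R w3.
So F validates K, D; T would additionally require R to be reflexive. The strongest is D.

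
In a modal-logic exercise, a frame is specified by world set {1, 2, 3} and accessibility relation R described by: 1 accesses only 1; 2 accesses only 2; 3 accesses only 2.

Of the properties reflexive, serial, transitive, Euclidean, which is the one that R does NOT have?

reflexive

Reflexive: no — 3 is not related to itself.
Serial: yes — every world has a successor (e.g. 1 R 1).
Transitive: yes — every two-step R-path is closed by a direct edge.
Euclidean: yes — any two successors of a common world are R-related.
Only reflexive fails.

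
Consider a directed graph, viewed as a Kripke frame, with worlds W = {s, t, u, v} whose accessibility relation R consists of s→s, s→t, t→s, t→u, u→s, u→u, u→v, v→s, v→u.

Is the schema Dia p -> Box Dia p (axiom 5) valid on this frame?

No

Axiom 5 corresponds to the accessibility relation being Euclidean.
Euclidean: no — t R s and t R u, but not s R u.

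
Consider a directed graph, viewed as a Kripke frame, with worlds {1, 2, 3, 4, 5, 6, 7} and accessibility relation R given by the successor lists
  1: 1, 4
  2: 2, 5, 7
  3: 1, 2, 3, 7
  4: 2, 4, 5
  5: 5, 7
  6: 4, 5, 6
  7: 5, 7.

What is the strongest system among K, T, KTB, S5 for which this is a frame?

Reflexive (axiom T): yes — every world is R-related to itself.
Symmetric (axiom B): no — 1 R 4 but not 4 R 1.
Euclidean (axiom 5): no — 3 R 1 and 3 R 2, but not 1 R 2.
So F validates K, T; KTB would additionally require R to be symmetric. The strongest is T.

T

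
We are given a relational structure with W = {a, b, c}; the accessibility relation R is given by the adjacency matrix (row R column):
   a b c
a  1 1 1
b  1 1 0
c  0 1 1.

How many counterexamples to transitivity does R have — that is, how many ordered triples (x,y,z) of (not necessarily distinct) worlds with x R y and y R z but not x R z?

2

Enumerating: (b,a,c), (c,b,a).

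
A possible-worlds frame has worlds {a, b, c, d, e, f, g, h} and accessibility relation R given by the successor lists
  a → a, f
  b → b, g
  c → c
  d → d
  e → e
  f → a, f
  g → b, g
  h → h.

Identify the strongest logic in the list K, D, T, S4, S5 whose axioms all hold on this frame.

S5

Serial (axiom D): yes — every world has a successor (e.g. a R a).
Reflexive (axiom T): yes — every world is R-related to itself.
Transitive (axiom 4): yes — every two-step R-path is closed by a direct edge.
Euclidean (axiom 5): yes — any two successors of a common world are R-related.
So F validates K, D, T, S4, S5. The strongest is S5.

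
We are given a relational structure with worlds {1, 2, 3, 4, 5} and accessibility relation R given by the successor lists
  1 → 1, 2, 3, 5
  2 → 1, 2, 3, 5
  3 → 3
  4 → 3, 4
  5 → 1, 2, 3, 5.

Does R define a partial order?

Reflexive: yes — every world is R-related to itself.
Transitive: yes — every two-step R-path is closed by a direct edge.
Antisymmetric: no — 1 R 2 and 2 R 1 with 1 ≠ 2.
So R is not a partial order.

No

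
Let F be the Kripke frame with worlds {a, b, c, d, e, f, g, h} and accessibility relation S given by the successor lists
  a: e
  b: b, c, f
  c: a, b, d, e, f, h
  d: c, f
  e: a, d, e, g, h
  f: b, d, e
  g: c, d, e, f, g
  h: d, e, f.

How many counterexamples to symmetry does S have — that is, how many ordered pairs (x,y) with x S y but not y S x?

Enumerating: (c,a), (c,e), (c,f), (c,h), (e,d), (f,e), (g,c), (g,d), (g,f), (h,d), (h,f).

11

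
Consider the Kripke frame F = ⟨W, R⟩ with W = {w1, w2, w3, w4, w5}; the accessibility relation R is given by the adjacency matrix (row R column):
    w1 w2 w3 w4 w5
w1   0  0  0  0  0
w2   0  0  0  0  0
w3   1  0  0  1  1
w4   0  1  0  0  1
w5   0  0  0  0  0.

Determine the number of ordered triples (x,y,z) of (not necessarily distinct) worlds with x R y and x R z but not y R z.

12

Enumerating: (w3,w1,w1), (w3,w1,w4), (w3,w1,w5), (w3,w4,w1), (w3,w4,w4), (w3,w5,w1), (w3,w5,w4), (w3,w5,w5), (w4,w2,w2), (w4,w2,w5), (w4,w5,w2), (w4,w5,w5).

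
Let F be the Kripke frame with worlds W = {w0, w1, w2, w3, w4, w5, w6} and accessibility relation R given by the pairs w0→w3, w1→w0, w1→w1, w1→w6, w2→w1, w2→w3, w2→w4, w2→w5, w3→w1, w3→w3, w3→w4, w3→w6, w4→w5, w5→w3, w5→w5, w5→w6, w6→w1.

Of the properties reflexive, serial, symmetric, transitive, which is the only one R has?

Reflexive: no — w0 is not related to itself.
Serial: yes — every world has a successor (e.g. w0 R w3).
Symmetric: no — w0 R w3 but not w3 R w0.
Transitive: no — w0 R w3 and w3 R w1, but not w0 R w1.
Only serial holds.

serial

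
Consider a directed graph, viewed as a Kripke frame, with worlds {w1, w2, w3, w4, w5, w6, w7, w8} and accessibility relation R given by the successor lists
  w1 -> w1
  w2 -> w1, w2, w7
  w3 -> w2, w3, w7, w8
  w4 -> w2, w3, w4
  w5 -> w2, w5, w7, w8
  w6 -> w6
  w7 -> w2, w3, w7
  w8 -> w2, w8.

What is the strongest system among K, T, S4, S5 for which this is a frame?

Reflexive (axiom T): yes — every world is R-related to itself.
Transitive (axiom 4): no — w2 R w7 and w7 R w3, but not w2 R w3.
Euclidean (axiom 5): no — w2 R w1 and w2 R w7, but not w1 R w7.
So F validates K, T; S4 would additionally require R to be transitive. The strongest is T.

T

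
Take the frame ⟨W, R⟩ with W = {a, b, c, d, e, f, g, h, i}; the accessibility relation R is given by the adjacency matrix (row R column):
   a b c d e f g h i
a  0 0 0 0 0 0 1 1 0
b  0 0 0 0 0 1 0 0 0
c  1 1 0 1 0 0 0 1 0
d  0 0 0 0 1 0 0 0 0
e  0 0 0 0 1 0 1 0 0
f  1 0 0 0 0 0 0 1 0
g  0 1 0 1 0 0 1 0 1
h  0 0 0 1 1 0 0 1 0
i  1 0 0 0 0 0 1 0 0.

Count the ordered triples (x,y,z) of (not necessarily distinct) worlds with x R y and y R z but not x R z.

Enumerating: (a,g,b), (a,g,d), (a,g,i), (a,h,d), (a,h,e), (b,f,a), (b,f,h), (c,a,g), (c,b,f), (c,d,e), (c,h,e), (d,e,g), … and 14 more.
Total: 26.

26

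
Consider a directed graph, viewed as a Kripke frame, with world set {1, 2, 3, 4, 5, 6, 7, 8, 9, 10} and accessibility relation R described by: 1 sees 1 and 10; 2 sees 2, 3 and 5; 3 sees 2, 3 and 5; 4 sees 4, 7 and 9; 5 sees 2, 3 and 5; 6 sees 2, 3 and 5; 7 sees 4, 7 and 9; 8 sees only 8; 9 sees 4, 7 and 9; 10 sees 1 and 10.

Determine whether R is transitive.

Transitive: yes — every two-step R-path is closed by a direct edge.

Yes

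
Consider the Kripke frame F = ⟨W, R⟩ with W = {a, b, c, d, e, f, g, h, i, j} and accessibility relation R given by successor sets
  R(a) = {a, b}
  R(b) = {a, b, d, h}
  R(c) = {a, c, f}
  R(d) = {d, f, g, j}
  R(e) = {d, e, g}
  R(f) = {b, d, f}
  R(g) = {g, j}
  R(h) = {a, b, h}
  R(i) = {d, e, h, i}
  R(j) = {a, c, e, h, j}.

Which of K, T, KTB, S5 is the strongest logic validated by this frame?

Reflexive (axiom T): yes — every world is R-related to itself.
Symmetric (axiom B): no — b R d but not d R b.
Euclidean (axiom 5): no — b R a and b R d, but not a R d.
So F validates K, T; KTB would additionally require R to be symmetric. The strongest is T.

T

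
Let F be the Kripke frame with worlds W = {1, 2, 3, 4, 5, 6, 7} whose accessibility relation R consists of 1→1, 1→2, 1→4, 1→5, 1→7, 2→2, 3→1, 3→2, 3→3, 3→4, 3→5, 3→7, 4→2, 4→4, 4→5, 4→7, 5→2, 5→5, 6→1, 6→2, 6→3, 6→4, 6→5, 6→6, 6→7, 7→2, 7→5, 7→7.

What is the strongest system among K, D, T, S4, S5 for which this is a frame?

Serial (axiom D): yes — every world has a successor (e.g. 1 R 1).
Reflexive (axiom T): yes — every world is R-related to itself.
Transitive (axiom 4): yes — every two-step R-path is closed by a direct edge.
Euclidean (axiom 5): no — 1 R 2 and 1 R 4, but not 2 R 4.
So F validates K, D, T, S4; S5 would additionally require R to be Euclidean. The strongest is S4.

S4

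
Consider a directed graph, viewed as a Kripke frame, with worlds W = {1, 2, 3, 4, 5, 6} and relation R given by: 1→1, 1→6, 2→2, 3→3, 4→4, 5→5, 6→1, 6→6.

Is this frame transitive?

Yes

Transitive: yes — every two-step R-path is closed by a direct edge.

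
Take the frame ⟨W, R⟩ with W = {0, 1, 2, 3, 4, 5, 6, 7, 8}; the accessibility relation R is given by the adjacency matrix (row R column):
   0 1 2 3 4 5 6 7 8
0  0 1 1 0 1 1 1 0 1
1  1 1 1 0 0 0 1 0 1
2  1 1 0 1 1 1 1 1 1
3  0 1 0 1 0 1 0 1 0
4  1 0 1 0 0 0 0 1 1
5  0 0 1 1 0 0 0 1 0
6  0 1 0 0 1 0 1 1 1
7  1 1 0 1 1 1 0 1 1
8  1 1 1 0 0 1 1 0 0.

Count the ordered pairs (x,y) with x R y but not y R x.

Enumerating: (0,5), (0,6), (2,3), (2,6), (2,7), (3,1), (4,8), (6,4), (6,7), (7,0), (7,1), (7,8), (8,5).

13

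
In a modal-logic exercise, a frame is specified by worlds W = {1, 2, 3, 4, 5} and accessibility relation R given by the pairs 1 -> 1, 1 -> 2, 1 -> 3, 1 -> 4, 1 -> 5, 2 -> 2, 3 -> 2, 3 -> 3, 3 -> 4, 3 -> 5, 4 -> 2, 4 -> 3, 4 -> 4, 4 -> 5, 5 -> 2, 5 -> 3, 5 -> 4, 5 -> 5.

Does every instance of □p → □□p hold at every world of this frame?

Yes

The schema 4 characterises exactly the transitive frames.
Transitive: yes — every two-step R-path is closed by a direct edge.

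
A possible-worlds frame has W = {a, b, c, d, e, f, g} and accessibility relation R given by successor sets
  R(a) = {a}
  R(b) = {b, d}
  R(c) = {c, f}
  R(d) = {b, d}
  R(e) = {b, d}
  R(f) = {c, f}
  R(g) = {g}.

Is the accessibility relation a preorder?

Reflexive: no — e is not related to itself.
Transitive: yes — every two-step R-path is closed by a direct edge.
So R is not a preorder.

No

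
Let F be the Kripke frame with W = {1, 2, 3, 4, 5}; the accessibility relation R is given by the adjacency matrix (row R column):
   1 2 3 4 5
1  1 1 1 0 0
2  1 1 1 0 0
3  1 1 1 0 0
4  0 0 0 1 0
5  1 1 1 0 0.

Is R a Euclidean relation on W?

Euclidean: yes — any two successors of a common world are R-related.

Yes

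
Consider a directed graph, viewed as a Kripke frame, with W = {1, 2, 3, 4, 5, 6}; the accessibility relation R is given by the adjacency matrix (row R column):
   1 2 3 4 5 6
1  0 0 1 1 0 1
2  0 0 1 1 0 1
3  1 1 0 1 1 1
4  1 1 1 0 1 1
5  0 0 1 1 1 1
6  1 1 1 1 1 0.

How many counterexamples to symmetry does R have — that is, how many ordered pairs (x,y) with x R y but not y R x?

R is symmetric; there are no such tuples.

0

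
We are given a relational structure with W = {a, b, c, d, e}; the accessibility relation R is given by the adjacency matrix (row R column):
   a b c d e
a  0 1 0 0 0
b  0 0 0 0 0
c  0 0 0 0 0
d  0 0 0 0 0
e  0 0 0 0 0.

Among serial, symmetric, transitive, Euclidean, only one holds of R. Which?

Serial: no — b has no R-successor.
Symmetric: no — a R b but not b R a.
Transitive: yes — every two-step R-path is closed by a direct edge.
Euclidean: no — a R b and a R b, but not b R b.
Only transitive holds.

transitive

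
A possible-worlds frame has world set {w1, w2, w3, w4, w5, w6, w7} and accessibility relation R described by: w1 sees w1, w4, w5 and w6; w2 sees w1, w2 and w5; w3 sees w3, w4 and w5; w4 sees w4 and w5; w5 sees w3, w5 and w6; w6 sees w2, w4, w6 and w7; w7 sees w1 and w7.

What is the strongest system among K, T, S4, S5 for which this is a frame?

T

Reflexive (axiom T): yes — every world is R-related to itself.
Transitive (axiom 4): no — w1 R w5 and w5 R w3, but not w1 R w3.
Euclidean (axiom 5): no — w1 R w4 and w1 R w6, but not w4 R w6.
So F validates K, T; S4 would additionally require R to be transitive. The strongest is T.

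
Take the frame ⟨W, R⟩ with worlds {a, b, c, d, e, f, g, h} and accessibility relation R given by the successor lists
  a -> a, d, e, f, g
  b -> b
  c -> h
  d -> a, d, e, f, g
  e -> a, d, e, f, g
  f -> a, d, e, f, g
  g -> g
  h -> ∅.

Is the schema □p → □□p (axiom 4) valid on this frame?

The schema 4 characterises exactly the transitive frames.
Transitive: yes — every two-step R-path is closed by a direct edge.

Yes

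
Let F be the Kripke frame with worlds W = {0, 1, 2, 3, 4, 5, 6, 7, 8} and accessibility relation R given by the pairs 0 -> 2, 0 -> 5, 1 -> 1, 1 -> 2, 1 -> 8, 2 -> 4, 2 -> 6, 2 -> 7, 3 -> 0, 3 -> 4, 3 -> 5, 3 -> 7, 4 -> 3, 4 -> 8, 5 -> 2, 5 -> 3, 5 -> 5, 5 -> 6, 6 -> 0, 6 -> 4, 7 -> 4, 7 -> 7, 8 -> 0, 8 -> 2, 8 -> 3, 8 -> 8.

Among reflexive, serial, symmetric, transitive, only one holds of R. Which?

serial

Reflexive: no — 0 is not related to itself.
Serial: yes — every world has a successor (e.g. 0 R 2).
Symmetric: no — 0 R 2 but not 2 R 0.
Transitive: no — 0 R 2 and 2 R 4, but not 0 R 4.
Only serial holds.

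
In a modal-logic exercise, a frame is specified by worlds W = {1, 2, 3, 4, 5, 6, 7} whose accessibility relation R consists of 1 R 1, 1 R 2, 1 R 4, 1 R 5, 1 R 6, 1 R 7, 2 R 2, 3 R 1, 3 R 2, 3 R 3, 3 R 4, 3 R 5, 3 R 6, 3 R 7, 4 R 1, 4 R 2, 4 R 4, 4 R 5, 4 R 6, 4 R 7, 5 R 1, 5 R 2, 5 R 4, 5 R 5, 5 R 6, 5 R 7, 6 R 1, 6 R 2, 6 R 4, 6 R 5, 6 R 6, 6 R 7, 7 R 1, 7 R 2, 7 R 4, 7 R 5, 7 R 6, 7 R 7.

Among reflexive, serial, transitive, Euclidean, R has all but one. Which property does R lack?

Euclidean

Reflexive: yes — every world is R-related to itself.
Serial: yes — every world has a successor (e.g. 1 R 1).
Transitive: yes — every two-step R-path is closed by a direct edge.
Euclidean: no — 1 R 2 and 1 R 4, but not 2 R 4.
Only Euclidean fails.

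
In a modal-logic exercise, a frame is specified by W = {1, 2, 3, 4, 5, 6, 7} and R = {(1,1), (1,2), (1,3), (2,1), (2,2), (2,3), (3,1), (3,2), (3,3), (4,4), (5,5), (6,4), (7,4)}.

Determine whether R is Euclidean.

Euclidean: yes — any two successors of a common world are R-related.

Yes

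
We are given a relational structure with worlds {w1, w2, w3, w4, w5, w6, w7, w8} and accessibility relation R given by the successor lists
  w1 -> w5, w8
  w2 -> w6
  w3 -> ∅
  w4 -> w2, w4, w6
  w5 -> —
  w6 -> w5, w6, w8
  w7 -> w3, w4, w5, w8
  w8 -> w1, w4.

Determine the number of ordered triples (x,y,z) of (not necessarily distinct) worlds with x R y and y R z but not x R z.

Enumerating: (w1,w8,w1), (w1,w8,w4), (w2,w6,w5), (w2,w6,w8), (w4,w6,w5), (w4,w6,w8), (w6,w8,w1), (w6,w8,w4), (w7,w4,w2), (w7,w4,w6), (w7,w8,w1), (w8,w1,w5), (w8,w1,w8), (w8,w4,w2), (w8,w4,w6).

15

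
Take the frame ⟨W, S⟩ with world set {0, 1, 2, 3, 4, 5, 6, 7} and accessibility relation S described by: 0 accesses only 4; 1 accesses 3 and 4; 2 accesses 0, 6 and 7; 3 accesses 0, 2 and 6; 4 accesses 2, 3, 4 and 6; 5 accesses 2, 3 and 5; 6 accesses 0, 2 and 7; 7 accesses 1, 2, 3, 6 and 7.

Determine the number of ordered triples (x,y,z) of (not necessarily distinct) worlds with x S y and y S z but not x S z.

35

Enumerating: (0,4,2), (0,4,3), (0,4,6), (1,3,0), (1,3,2), (1,3,6), (1,4,2), (1,4,6), (2,0,4), (2,6,2), (2,7,1), (2,7,2), … and 23 more.
Total: 35.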